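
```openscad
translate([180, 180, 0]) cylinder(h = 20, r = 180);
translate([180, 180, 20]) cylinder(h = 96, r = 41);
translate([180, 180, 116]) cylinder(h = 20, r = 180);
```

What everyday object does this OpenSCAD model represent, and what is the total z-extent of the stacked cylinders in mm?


A spool. The overall height is 136 mm.

Three coaxial cylinders, large–small–large — a spool. Two 20 mm flanges and a 96 mm core give 20 + 96 + 20 = 136 mm.


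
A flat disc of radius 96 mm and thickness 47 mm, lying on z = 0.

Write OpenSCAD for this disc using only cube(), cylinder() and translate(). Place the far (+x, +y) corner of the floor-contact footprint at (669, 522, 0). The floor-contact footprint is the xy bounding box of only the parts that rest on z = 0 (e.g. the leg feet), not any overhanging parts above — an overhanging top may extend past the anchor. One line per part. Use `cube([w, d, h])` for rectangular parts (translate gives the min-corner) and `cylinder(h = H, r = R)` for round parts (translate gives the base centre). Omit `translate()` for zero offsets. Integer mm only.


translate([573, 426, 0]) cylinder(h = 47, r = 96);


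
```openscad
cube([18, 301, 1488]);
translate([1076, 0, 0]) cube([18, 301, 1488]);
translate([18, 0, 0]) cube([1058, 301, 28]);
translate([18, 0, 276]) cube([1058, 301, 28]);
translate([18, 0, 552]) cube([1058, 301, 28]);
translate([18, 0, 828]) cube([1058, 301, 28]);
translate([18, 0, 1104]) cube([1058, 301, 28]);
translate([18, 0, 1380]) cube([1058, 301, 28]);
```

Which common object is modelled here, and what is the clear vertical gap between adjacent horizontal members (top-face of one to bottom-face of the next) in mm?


A bookshelf. The clear shelf gap is 248 mm.

Two tall side panels with 6 horizontal boards between them — a bookshelf. The first two shelf undersides are at z = 0 and z = 276; with shelf thickness 28, the clear gap is 276 − 0 − 28 = 248 mm.


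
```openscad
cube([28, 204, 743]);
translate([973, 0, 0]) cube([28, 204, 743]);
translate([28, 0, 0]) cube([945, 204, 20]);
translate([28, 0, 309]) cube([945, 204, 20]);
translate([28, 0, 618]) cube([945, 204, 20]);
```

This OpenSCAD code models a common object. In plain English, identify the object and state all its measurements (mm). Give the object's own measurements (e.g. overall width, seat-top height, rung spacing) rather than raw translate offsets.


An open bookshelf. Two side panels, each 28 mm thick, 204 mm deep and 743 mm tall, stand 1001 mm apart (outside-to-outside). Between them sit 3 shelves, each 20 mm thick and 204 mm deep, spanning the full gap between the sides. The bottom shelf rests on the floor (its underside at z = 0) and the clear gap between one shelf's top and the next shelf's underside is 289 mm.


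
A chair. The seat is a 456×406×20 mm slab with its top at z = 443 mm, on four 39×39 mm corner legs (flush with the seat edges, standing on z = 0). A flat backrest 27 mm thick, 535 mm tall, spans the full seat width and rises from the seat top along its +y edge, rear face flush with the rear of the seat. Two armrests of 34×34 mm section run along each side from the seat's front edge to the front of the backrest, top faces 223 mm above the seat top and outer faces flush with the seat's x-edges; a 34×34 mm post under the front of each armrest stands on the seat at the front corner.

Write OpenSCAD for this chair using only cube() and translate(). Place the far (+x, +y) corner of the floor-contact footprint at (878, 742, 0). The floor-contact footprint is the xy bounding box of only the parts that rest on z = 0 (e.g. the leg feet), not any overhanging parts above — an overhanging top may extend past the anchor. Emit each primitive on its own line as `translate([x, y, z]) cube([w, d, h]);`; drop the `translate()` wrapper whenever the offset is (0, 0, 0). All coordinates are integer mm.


translate([422, 336, 423]) cube([456, 406, 20]);
translate([422, 336, 0]) cube([39, 39, 423]);
translate([839, 336, 0]) cube([39, 39, 423]);
translate([422, 703, 0]) cube([39, 39, 423]);
translate([839, 703, 0]) cube([39, 39, 423]);
translate([422, 715, 443]) cube([456, 27, 535]);
translate([422, 336, 632]) cube([34, 379, 34]);
translate([844, 336, 632]) cube([34, 379, 34]);
translate([422, 336, 443]) cube([34, 34, 189]);
translate([844, 336, 443]) cube([34, 34, 189]);


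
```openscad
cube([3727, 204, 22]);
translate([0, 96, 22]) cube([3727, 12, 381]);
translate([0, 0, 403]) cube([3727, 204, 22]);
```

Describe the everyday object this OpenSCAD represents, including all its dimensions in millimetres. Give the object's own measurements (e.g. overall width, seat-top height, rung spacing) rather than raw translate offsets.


An I-beam lying along x, 3727 mm long. Overall section height 425 mm. Two flanges 204 mm wide (y) and 22 mm thick, one on the floor and one at the top; a web 12 mm thick runs between them, centred on the flange width.


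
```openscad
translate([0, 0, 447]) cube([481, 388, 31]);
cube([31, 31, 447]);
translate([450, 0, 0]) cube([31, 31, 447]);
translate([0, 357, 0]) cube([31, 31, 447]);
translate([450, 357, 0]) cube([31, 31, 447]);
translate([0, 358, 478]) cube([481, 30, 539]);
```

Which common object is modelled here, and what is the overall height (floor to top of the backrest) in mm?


A chair. The overall height is 1017 mm.

A slab on four corner posts with a tall panel at the back — a chair. The seat slab sits at z = 447 with thickness 31, and the 539 mm backrest starts at the seat top, so the overall height is 447 + 31 + 539 = 1017 mm.


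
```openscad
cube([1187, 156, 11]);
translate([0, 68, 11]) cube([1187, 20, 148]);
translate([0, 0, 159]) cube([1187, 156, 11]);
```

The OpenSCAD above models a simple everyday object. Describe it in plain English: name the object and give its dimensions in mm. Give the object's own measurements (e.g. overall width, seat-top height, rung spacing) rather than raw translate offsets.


An I-beam lying along x, 1187 mm long. Overall section height 170 mm. Two flanges 156 mm wide (y) and 11 mm thick, one on the floor and one at the top; a web 20 mm thick runs between them, centred on the flange width.


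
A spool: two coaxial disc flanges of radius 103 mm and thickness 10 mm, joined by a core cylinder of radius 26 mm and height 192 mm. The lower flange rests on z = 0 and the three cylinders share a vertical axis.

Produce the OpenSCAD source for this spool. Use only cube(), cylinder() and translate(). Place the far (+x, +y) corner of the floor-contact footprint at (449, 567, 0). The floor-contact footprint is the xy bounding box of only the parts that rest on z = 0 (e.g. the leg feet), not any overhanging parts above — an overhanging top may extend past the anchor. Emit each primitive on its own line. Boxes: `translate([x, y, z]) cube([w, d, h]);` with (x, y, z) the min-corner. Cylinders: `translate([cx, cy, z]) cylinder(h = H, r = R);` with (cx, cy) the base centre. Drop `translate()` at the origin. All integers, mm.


translate([346, 464, 0]) cylinder(h = 10, r = 103);
translate([346, 464, 10]) cylinder(h = 192, r = 26);
translate([346, 464, 202]) cylinder(h = 10, r = 103);


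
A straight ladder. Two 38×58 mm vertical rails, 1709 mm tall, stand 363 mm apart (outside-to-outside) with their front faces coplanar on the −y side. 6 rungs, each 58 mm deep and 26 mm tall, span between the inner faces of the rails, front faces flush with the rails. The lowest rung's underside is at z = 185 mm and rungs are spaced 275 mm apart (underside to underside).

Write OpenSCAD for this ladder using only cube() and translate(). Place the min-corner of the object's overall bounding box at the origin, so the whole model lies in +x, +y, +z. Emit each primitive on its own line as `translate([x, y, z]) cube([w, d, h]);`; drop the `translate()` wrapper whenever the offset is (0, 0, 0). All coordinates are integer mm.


// rung span = 363 - 2*38 = 287
// rung[k] z = 185 + k*275
cube([38, 58, 1709]);
translate([325, 0, 0]) cube([38, 58, 1709]);
translate([38, 0, 185]) cube([287, 58, 26]);
translate([38, 0, 460]) cube([287, 58, 26]);
translate([38, 0, 735]) cube([287, 58, 26]);
translate([38, 0, 1010]) cube([287, 58, 26]);
translate([38, 0, 1285]) cube([287, 58, 26]);
translate([38, 0, 1560]) cube([287, 58, 26]);


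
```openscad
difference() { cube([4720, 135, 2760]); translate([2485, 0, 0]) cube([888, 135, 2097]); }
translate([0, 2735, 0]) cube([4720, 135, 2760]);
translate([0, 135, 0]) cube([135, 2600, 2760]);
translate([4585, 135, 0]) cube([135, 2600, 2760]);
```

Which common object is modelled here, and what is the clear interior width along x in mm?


A single room. The interior width is 4450 mm.

Four walls enclosing a rectangle with a door in the front wall — a room. Outside width 4720 minus two 135 mm walls gives 4450 mm.


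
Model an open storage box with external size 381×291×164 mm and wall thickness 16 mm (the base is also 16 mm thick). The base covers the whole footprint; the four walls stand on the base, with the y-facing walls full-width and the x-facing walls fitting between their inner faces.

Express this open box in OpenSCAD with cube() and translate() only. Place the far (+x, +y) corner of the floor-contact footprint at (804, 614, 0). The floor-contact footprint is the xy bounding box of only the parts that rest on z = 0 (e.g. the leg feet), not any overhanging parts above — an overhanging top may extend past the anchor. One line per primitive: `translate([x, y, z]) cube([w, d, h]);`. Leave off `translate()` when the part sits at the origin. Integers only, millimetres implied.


translate([423, 323, 0]) cube([381, 291, 16]);
translate([423, 323, 16]) cube([381, 16, 148]);
translate([423, 598, 16]) cube([381, 16, 148]);
translate([423, 339, 16]) cube([16, 259, 148]);
translate([788, 339, 16]) cube([16, 259, 148]);


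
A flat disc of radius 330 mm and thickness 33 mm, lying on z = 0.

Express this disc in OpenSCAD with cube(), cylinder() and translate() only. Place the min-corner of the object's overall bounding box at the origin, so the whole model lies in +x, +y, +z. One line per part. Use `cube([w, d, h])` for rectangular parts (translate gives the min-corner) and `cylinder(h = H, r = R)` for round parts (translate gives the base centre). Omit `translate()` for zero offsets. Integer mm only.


translate([330, 330, 0]) cylinder(h = 33, r = 330);


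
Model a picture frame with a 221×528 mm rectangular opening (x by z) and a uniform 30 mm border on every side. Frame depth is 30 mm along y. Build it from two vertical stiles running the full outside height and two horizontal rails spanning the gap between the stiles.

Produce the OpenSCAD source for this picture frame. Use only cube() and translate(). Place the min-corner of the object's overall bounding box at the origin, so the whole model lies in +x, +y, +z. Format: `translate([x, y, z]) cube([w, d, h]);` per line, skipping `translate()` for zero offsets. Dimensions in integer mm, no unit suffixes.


cube([30, 30, 588]);
translate([251, 0, 0]) cube([30, 30, 588]);
translate([30, 0, 0]) cube([221, 30, 30]);
translate([30, 0, 558]) cube([221, 30, 30]);


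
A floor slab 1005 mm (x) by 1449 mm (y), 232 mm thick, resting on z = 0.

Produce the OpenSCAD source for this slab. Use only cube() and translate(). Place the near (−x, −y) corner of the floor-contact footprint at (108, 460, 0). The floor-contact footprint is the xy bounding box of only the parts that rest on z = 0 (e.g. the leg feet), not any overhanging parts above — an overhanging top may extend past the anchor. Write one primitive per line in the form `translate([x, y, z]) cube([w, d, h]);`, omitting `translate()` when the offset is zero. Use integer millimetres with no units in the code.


translate([108, 460, 0]) cube([1005, 1449, 232]);


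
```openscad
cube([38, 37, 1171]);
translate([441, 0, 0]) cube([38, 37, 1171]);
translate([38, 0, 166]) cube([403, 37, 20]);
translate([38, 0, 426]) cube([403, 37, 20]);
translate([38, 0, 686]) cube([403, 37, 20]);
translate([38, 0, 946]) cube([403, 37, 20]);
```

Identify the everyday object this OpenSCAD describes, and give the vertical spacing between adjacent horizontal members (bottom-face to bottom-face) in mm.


A ladder. The rung spacing is 260 mm.

Two tall 38×37 posts with 4 short bars between them — a ladder. Adjacent rungs sit at z = 166 and z = 426, so the spacing is 426 − 166 = 260 mm.


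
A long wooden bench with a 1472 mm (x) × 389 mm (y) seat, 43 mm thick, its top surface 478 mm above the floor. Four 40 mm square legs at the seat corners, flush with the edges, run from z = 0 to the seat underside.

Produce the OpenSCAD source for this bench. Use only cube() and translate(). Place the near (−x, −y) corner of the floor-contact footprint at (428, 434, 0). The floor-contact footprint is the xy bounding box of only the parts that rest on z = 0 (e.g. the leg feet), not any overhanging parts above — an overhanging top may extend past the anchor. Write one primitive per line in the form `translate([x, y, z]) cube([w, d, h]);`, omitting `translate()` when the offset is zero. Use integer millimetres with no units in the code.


// leg_h = 478 − 43 = 435
translate([428, 434, 435]) cube([1472, 389, 43]);
translate([428, 434, 0]) cube([40, 40, 435]);
translate([428, 783, 0]) cube([40, 40, 435]);
translate([1860, 434, 0]) cube([40, 40, 435]);
translate([1860, 783, 0]) cube([40, 40, 435]);


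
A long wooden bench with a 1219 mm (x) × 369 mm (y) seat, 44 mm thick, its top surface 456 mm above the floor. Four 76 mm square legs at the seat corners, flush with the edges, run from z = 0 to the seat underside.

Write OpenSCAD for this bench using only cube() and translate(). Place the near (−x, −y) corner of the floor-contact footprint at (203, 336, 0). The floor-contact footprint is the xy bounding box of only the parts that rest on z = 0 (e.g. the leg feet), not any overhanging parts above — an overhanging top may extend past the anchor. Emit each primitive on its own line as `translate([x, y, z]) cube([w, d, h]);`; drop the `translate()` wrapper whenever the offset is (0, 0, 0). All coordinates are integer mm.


translate([203, 336, 412]) cube([1219, 369, 44]);
translate([203, 336, 0]) cube([76, 76, 412]);
translate([203, 629, 0]) cube([76, 76, 412]);
translate([1346, 336, 0]) cube([76, 76, 412]);
translate([1346, 629, 0]) cube([76, 76, 412]);


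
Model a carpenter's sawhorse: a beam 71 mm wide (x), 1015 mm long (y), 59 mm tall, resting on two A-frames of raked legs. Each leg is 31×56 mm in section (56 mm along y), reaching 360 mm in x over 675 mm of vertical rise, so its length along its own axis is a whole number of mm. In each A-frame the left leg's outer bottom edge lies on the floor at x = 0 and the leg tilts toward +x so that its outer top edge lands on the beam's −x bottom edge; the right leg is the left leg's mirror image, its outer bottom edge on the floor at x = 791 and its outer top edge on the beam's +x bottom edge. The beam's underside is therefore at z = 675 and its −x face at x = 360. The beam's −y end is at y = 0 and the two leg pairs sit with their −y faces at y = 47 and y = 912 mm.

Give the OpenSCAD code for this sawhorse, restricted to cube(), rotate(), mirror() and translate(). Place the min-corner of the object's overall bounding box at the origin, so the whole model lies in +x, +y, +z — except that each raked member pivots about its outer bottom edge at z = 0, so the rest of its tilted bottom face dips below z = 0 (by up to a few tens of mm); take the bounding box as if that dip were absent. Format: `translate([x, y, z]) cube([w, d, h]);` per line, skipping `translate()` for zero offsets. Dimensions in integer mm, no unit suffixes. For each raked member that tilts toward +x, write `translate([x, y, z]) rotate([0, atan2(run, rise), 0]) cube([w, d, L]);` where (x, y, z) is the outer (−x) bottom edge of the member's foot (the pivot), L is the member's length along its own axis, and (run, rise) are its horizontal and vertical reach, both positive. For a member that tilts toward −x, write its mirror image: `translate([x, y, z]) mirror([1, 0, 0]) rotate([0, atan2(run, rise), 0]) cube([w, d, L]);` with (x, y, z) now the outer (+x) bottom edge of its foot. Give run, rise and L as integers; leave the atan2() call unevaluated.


translate([360, 0, 675]) cube([71, 1015, 59]);
translate([0, 47, 0]) rotate([0, atan2(360, 675), 0]) cube([31, 56, 765]);
translate([791, 47, 0]) mirror([1, 0, 0]) rotate([0, atan2(360, 675), 0]) cube([31, 56, 765]);
translate([0, 912, 0]) rotate([0, atan2(360, 675), 0]) cube([31, 56, 765]);
translate([791, 912, 0]) mirror([1, 0, 0]) rotate([0, atan2(360, 675), 0]) cube([31, 56, 765]);


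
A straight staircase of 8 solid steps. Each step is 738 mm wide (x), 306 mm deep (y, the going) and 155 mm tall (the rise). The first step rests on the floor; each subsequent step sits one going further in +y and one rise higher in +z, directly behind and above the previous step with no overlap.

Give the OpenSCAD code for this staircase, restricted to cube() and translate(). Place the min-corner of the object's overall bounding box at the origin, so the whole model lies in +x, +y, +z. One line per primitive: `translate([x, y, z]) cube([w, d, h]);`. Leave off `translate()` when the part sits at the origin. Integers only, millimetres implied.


cube([738, 306, 155]);
translate([0, 306, 155]) cube([738, 306, 155]);
translate([0, 612, 310]) cube([738, 306, 155]);
translate([0, 918, 465]) cube([738, 306, 155]);
translate([0, 1224, 620]) cube([738, 306, 155]);
translate([0, 1530, 775]) cube([738, 306, 155]);
translate([0, 1836, 930]) cube([738, 306, 155]);
translate([0, 2142, 1085]) cube([738, 306, 155]);


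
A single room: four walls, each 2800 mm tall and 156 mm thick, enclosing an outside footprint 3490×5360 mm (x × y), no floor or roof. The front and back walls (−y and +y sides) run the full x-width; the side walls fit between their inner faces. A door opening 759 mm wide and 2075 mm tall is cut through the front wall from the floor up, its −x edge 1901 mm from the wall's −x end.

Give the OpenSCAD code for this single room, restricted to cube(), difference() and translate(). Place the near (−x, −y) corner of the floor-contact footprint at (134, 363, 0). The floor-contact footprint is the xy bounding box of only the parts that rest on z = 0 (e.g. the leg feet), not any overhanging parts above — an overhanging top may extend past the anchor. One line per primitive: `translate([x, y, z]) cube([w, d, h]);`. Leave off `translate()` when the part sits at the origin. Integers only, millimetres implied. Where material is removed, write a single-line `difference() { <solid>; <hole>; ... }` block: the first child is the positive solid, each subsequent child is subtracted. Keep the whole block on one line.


difference() { translate([134, 363, 0]) cube([3490, 156, 2800]); translate([2035, 363, 0]) cube([759, 156, 2075]); }
translate([134, 5567, 0]) cube([3490, 156, 2800]);
translate([134, 519, 0]) cube([156, 5048, 2800]);
translate([3468, 519, 0]) cube([156, 5048, 2800]);


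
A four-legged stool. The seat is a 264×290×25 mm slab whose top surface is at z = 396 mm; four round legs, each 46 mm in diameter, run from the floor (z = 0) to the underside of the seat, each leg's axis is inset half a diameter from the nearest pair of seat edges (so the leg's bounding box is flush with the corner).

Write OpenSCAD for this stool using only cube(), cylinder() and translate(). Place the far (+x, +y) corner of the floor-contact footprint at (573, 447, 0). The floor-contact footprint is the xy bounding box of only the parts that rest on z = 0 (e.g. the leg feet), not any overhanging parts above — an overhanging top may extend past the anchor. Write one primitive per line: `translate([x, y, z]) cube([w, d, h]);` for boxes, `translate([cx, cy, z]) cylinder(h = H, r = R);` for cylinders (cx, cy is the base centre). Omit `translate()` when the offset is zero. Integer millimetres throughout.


translate([309, 157, 371]) cube([264, 290, 25]);
translate([332, 180, 0]) cylinder(h = 371, r = 23);
translate([550, 180, 0]) cylinder(h = 371, r = 23);
translate([332, 424, 0]) cylinder(h = 371, r = 23);
translate([550, 424, 0]) cylinder(h = 371, r = 23);


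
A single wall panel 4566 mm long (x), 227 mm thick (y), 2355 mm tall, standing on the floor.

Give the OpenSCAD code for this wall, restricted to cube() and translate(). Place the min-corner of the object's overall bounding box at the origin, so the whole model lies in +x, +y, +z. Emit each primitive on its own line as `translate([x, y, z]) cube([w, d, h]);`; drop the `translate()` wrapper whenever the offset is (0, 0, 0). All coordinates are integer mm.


cube([4566, 227, 2355]);


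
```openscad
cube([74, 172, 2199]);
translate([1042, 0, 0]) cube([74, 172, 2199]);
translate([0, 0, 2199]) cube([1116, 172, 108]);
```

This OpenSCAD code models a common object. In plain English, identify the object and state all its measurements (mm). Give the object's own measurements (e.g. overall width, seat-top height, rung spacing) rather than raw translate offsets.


A door frame. The clear opening is 968 mm wide and 2199 mm high. Two 74 mm wide jambs, 172 mm deep, stand either side of the opening from the floor to the top of the opening. A 108 mm thick head sits across the top of both jambs, spanning the full outside width of the frame.


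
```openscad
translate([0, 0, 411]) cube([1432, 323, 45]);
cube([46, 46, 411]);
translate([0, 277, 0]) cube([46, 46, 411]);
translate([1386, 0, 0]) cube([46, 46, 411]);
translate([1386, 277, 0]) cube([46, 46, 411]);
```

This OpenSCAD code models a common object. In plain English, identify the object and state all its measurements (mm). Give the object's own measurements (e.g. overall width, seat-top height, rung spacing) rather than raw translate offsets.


A long wooden bench with a 1432 mm (x) × 323 mm (y) seat, 45 mm thick, its top surface 456 mm above the floor. Four 46 mm square legs at the seat corners, flush with the edges, run from z = 0 to the seat underside.


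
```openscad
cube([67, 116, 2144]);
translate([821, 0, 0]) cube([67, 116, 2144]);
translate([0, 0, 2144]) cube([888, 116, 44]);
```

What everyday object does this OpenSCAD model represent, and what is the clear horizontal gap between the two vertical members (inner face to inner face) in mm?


A door frame. The clear opening width is 754 mm.

Two 2144 mm tall posts with a header on top — a door frame. The left jamb is 67 mm wide at x = 0; the right jamb starts at x = 821. The clear opening is 821 − 67 = 754 mm.


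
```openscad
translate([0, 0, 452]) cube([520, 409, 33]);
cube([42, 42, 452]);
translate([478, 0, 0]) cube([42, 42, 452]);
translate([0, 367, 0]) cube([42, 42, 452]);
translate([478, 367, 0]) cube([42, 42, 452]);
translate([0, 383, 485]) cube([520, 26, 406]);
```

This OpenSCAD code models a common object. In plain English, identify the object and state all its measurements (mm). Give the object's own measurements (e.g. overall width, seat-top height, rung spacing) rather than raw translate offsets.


A chair. The seat is a 520×409×33 mm slab with its top at z = 485 mm, on four 42×42 mm corner legs (flush with the seat edges, standing on z = 0). A flat backrest 26 mm thick, 406 mm tall, spans the full seat width and rises from the seat top along its +y edge, rear face flush with the rear of the seat.


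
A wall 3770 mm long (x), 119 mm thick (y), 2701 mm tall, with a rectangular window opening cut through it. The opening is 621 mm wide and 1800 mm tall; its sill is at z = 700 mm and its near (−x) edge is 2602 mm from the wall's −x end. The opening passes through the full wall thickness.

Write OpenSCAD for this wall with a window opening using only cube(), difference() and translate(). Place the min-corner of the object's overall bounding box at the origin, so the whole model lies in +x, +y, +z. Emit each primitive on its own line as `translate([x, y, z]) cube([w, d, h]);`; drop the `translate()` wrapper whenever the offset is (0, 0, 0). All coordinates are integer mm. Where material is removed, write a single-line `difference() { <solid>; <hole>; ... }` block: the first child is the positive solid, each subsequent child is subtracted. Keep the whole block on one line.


difference() { cube([3770, 119, 2701]); translate([2602, 0, 700]) cube([621, 119, 1800]); }


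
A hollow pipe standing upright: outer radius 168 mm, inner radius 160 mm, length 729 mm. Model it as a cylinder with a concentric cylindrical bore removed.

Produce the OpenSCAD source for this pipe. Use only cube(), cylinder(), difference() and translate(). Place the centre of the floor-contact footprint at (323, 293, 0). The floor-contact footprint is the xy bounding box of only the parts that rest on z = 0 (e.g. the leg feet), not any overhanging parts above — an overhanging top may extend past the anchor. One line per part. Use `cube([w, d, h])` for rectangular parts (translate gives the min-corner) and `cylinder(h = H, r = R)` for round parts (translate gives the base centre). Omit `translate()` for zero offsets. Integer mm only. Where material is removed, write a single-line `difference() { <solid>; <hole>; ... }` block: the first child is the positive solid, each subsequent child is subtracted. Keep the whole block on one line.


difference() { translate([323, 293, 0]) cylinder(h = 729, r = 168); translate([323, 293, 0]) cylinder(h = 729, r = 160); }


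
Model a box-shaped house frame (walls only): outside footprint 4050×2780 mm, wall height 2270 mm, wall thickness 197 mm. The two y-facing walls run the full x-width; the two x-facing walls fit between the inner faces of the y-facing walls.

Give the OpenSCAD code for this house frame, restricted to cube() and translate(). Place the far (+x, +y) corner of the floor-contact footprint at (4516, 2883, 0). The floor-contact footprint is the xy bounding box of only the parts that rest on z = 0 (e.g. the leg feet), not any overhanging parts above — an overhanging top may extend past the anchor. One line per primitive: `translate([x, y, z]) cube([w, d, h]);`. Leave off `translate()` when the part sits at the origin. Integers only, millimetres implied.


translate([466, 103, 0]) cube([4050, 197, 2270]);
translate([466, 2686, 0]) cube([4050, 197, 2270]);
translate([466, 300, 0]) cube([197, 2386, 2270]);
translate([4319, 300, 0]) cube([197, 2386, 2270]);


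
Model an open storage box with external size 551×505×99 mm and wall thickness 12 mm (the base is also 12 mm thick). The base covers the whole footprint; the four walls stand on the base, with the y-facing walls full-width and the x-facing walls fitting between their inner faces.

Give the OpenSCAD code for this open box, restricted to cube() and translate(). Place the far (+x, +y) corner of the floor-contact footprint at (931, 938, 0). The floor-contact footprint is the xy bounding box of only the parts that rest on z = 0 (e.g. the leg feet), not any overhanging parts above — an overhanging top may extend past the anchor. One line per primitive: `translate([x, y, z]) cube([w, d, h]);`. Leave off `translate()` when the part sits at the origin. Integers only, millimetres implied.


translate([380, 433, 0]) cube([551, 505, 12]);
translate([380, 433, 12]) cube([551, 12, 87]);
translate([380, 926, 12]) cube([551, 12, 87]);
translate([380, 445, 12]) cube([12, 481, 87]);
translate([919, 445, 12]) cube([12, 481, 87]);


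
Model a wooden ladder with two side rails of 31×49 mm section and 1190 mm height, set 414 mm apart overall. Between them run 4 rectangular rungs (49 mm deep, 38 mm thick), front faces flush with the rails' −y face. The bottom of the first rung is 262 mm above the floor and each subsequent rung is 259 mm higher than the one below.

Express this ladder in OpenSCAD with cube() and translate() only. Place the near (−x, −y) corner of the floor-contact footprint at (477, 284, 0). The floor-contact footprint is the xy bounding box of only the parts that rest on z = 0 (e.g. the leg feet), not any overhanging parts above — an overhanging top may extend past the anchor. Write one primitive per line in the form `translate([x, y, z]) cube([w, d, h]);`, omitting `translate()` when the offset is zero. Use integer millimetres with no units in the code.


translate([477, 284, 0]) cube([31, 49, 1190]);
translate([860, 284, 0]) cube([31, 49, 1190]);
translate([508, 284, 262]) cube([352, 49, 38]);
translate([508, 284, 521]) cube([352, 49, 38]);
translate([508, 284, 780]) cube([352, 49, 38]);
translate([508, 284, 1039]) cube([352, 49, 38]);


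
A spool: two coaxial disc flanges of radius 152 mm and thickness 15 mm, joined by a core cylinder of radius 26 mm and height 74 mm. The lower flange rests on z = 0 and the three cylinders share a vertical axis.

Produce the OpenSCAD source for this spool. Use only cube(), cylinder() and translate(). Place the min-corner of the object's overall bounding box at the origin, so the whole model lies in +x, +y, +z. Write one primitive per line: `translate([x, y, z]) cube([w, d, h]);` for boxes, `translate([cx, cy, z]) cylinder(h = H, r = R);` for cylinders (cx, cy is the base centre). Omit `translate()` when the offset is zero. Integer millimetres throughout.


translate([152, 152, 0]) cylinder(h = 15, r = 152);
translate([152, 152, 15]) cylinder(h = 74, r = 26);
translate([152, 152, 89]) cylinder(h = 15, r = 152);


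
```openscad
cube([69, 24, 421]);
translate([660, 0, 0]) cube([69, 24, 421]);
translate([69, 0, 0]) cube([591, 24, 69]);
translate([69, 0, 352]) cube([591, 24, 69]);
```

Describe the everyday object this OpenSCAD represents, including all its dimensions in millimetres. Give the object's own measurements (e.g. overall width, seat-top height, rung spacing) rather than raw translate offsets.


A rectangular picture frame lying in the x–z plane (depth along y). The opening is 591 mm wide (x) by 283 mm tall (z), surrounded by a border 69 mm wide on all four sides. The frame is 24 mm deep and is made of two full-height vertical stiles with two horizontal rails fitted between them.


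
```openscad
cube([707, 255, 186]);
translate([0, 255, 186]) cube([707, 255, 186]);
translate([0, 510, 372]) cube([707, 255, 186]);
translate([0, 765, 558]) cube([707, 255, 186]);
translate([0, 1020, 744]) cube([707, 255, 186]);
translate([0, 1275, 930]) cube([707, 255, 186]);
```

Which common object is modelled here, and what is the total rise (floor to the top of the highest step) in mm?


A staircase. The total rise is 1116 mm.

6 identical blocks, each offset up and back from the previous — a staircase. Each step is 186 mm tall and there are 6 of them, so the total rise is 6 × 186 = 1116 mm.


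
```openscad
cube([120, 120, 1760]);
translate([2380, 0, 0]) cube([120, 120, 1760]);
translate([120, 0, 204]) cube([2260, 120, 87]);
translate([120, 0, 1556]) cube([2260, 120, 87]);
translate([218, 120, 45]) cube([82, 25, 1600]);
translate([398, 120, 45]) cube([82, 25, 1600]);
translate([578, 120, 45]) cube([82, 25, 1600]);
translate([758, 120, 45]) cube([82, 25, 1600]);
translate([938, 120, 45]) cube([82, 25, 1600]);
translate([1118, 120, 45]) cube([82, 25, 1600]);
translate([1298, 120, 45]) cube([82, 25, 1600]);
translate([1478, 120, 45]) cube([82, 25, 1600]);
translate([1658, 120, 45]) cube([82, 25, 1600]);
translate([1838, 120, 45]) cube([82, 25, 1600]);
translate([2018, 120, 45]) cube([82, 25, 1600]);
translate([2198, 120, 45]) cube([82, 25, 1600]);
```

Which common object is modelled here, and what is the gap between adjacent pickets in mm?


A fence section. The picket gap is 98 mm.

Two posts, two rails, 12 pickets — a fence section. Span 2260 mm holds 12 pickets of 82 mm with 13 equal gaps: ⌊(2260 − 12·82) / 13⌋ = 98 mm.


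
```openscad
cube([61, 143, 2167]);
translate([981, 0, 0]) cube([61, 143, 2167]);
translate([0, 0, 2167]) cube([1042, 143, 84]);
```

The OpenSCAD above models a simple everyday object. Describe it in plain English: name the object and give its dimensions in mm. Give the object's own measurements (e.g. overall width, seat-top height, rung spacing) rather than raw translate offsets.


A door frame. The clear opening is 920 mm wide and 2167 mm high. Two 61 mm wide jambs, 143 mm deep, stand either side of the opening from the floor to the top of the opening. A 84 mm thick head sits across the top of both jambs, spanning the full outside width of the frame.


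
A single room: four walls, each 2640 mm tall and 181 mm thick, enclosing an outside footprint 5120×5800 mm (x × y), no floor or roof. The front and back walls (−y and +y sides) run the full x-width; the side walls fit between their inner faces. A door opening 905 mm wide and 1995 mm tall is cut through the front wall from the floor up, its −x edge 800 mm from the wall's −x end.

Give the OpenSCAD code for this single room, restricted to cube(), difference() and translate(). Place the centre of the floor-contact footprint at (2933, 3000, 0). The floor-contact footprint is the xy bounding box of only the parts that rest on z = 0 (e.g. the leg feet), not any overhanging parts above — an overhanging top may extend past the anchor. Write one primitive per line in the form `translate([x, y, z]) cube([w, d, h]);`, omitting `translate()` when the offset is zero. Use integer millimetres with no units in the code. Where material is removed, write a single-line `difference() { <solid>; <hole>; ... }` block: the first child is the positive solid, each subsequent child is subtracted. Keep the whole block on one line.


difference() { translate([373, 100, 0]) cube([5120, 181, 2640]); translate([1173, 100, 0]) cube([905, 181, 1995]); }
translate([373, 5719, 0]) cube([5120, 181, 2640]);
translate([373, 281, 0]) cube([181, 5438, 2640]);
translate([5312, 281, 0]) cube([181, 5438, 2640]);


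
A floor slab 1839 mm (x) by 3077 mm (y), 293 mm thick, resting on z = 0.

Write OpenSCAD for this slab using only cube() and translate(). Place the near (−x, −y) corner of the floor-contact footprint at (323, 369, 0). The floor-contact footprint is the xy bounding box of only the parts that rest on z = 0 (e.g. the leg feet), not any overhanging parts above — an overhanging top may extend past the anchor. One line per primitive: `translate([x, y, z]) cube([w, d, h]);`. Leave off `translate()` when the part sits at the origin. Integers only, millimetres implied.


translate([323, 369, 0]) cube([1839, 3077, 293]);


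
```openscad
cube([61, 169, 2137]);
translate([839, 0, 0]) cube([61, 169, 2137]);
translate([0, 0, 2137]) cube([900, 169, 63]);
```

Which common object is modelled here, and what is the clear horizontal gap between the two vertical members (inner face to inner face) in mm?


A door frame. The clear opening width is 778 mm.

Two 2137 mm tall posts with a header on top — a door frame. The left jamb is 61 mm wide at x = 0; the right jamb starts at x = 839. The clear opening is 839 − 61 = 778 mm.


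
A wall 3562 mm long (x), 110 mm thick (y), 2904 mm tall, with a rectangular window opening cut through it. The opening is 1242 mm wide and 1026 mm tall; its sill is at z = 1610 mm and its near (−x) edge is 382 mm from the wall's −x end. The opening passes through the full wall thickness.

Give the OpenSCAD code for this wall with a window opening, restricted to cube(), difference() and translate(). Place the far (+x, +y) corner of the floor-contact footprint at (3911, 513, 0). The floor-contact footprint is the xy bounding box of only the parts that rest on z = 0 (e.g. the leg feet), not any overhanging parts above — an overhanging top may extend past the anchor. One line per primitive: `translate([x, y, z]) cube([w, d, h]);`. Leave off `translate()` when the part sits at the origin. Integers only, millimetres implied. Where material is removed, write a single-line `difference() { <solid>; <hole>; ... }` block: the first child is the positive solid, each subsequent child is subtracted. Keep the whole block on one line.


difference() { translate([349, 403, 0]) cube([3562, 110, 2904]); translate([731, 403, 1610]) cube([1242, 110, 1026]); }


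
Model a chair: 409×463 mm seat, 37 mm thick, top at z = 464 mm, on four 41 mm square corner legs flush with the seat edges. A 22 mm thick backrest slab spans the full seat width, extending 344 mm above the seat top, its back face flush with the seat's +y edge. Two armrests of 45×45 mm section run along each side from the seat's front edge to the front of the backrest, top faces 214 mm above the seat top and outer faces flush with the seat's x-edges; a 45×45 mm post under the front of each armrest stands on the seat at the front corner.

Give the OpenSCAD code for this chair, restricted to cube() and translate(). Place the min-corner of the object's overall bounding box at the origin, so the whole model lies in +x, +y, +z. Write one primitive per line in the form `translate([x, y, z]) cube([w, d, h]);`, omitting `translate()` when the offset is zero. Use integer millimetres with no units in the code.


translate([0, 0, 427]) cube([409, 463, 37]);
cube([41, 41, 427]);
translate([368, 0, 0]) cube([41, 41, 427]);
translate([0, 422, 0]) cube([41, 41, 427]);
translate([368, 422, 0]) cube([41, 41, 427]);
translate([0, 441, 464]) cube([409, 22, 344]);
translate([0, 0, 633]) cube([45, 441, 45]);
translate([364, 0, 633]) cube([45, 441, 45]);
translate([0, 0, 464]) cube([45, 45, 169]);
translate([364, 0, 464]) cube([45, 45, 169]);


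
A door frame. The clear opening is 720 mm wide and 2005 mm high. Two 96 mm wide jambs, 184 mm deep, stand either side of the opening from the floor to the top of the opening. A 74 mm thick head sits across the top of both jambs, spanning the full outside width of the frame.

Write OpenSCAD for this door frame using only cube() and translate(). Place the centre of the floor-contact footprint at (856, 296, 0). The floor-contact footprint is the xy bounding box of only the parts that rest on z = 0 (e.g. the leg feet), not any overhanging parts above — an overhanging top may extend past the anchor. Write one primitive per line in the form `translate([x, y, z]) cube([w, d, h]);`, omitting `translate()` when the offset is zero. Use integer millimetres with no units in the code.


translate([400, 204, 0]) cube([96, 184, 2005]);
translate([1216, 204, 0]) cube([96, 184, 2005]);
translate([400, 204, 2005]) cube([912, 184, 74]);


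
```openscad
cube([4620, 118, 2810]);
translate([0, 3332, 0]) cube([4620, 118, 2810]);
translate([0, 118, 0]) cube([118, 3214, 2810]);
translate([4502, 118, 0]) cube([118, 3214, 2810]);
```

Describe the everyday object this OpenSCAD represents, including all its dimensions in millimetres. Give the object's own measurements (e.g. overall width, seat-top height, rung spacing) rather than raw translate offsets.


The wall frame of a small rectangular building: four walls, each 2810 mm tall and 118 mm thick, enclosing a footprint 4620 mm (x) by 3450 mm (y) outside-to-outside, with no floor or roof. The front and back walls (the −y and +y sides) span the full width; the two side walls fit between them.


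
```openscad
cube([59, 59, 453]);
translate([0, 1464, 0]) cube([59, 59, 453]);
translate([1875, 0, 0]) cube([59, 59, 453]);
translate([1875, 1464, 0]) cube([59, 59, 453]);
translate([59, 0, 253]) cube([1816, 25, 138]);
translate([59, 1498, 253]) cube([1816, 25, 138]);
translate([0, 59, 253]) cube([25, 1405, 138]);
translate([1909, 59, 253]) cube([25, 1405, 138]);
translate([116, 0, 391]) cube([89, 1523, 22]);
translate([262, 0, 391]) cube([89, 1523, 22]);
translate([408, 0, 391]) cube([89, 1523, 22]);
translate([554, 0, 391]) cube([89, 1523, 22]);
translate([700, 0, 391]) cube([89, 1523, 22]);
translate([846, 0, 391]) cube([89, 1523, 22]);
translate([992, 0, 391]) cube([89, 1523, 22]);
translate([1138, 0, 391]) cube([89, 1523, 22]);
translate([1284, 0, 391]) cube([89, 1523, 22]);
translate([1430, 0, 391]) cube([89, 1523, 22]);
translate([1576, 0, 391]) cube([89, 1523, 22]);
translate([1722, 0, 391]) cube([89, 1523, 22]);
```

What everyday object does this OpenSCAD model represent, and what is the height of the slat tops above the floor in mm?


A bed frame. The slat-top height is 413 mm.

Four posts, four rails, and a row of slats — a bed frame. Slats sit on the rails at z = 253 + 138 = 391; with slat thickness 22, the top is 413 mm.
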